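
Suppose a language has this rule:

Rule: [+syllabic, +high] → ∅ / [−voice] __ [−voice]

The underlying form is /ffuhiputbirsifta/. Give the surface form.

/u/ is a high vowel flanked by voiceless consonants /f/ and /h/, so it deletes.
/i/ is a high vowel flanked by voiceless consonants /h/ and /p/, so it deletes.
/u/ is a high vowel flanked by voiceless consonants /p/ and /t/, so it deletes.
/i/ is a high vowel flanked by voiceless consonants /s/ and /f/, so it deletes.
The other instance of /i/ does not occur in the required environment and remains unchanged.
Surface form: [ffhptbirsfta].

ffhptbirsfta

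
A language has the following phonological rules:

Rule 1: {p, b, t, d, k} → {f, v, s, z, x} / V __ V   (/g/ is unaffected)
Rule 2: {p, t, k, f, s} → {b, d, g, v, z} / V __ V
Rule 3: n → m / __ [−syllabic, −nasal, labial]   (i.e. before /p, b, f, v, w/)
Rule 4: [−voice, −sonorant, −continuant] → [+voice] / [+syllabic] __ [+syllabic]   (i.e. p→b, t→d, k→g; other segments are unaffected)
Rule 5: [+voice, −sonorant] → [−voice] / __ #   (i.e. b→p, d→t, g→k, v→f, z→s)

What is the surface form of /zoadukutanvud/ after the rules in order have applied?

Rule 1 (intervocalic spirantization): /d/ is a stop between vowels /a/ and /u/, so it spirantizes to the fricative [z]. /k/ is a stop between vowels /u/ and /u/, so it spirantizes to the fricative [x]. /t/ is a stop between vowels /u/ and /a/, so it spirantizes to the fricative [s]. /zoadukutanvud/ → zoazuxusanvud.
Rule 2 (intervocalic voicing): /s/ is a voiceless obstruent between vowels /u/ and /a/, so it voices to [z]. /zoazuxusanvud/ → zoazuxuzanvud.
Rule 3 (nasal place assimilation): /n/ precedes the labial consonant /v/, so it assimilates in place to [m]. /zoazuxuzanvud/ → zoazuxuzamvud.
Rule 4 (intervocalic voicing): no segment meets the environment; /zoazuxuzamvud/ is unchanged.
Rule 5 (final devoicing): /d/ is a voiced obstruent in word-final position, so it devoices to [t]. /zoazuxuzamvud/ → zoazuxuzamvut.

zoazuxuzamvut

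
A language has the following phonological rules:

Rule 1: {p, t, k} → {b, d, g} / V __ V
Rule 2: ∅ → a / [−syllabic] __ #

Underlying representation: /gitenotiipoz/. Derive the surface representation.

gidenodiiboza

Rule 1 (intervocalic voicing): /t/ is a voiceless stop between vowels /i/ and /e/, so it voices to [d]. /t/ is a voiceless stop between vowels /o/ and /i/, so it voices to [d]. /p/ is a voiceless stop between vowels /i/ and /o/, so it voices to [b]. /gitenotiipoz/ → gidenodiiboz.
Rule 2 (final a-epenthesis): the form ends in the consonant /z/, so [a] is inserted word-finally. /gidenodiiboz/ → gidenodiiboza.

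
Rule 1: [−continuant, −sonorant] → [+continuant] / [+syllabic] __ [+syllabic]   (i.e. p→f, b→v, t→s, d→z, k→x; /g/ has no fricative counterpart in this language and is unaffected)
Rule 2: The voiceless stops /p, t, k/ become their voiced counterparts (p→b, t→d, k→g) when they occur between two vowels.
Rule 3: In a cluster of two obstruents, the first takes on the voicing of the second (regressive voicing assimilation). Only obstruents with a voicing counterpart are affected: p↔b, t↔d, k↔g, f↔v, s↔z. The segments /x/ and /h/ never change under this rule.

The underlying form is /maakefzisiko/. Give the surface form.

maaxevzisixo

Rule 1 (intervocalic spirantization): /k/ is a stop between vowels /a/ and /e/, so it spirantizes to the fricative [x]. /k/ is a stop between vowels /i/ and /o/, so it spirantizes to the fricative [x]. /maakefzisiko/ → maaxefzisixo.
Rule 2 (intervocalic voicing): no segment meets the environment; /maaxefzisixo/ is unchanged.
Rule 3 (regressive voicing assimilation): /f/ precedes the voiced obstruent /z/, so it voices to [v] by assimilation. /maaxefzisixo/ → maaxevzisixo.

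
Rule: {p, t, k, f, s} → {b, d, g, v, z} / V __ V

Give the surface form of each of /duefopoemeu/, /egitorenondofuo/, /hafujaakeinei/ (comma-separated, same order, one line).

duevoboemeu, egidorenondovuo, havujaageinei

/duefopoemeu/: /f/ is a voiceless obstruent between vowels /e/ and /o/, so it voices to [v]. /p/ is a voiceless obstruent between vowels /o/ and /o/, so it voices to [b]. → [duevoboemeu].
/egitorenondofuo/: /t/ is a voiceless obstruent between vowels /i/ and /o/, so it voices to [d]. /f/ is a voiceless obstruent between vowels /o/ and /u/, so it voices to [v]. → [egidorenondovuo].
/hafujaakeinei/: /f/ is a voiceless obstruent between vowels /a/ and /u/, so it voices to [v]. /k/ is a voiceless obstruent between vowels /a/ and /e/, so it voices to [g]. → [havujaageinei].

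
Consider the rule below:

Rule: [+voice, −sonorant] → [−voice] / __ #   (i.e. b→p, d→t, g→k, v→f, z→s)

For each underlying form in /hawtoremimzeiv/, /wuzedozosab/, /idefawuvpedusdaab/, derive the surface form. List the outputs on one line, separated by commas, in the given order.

/hawtoremimzeiv/: /v/ is a voiced obstruent in word-final position, so it devoices to [f]. → [hawtoremimzeif].
/wuzedozosab/: /b/ is a voiced obstruent in word-final position, so it devoices to [p]. → [wuzedozosap].
/idefawuvpedusdaab/: /b/ is a voiced obstruent in word-final position, so it devoices to [p]. → [idefawuvpedusdaap].

hawtoremimzeif, wuzedozosap, idefawuvpedusdaap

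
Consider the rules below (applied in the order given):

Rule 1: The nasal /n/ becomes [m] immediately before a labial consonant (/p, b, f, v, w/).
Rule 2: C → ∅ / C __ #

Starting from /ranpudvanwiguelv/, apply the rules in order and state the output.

rampudvamwiguel

Rule 1 (nasal place assimilation): /n/ precedes the labial consonant /p/, so it assimilates in place to [m]. /n/ precedes the labial consonant /w/, so it assimilates in place to [m]. /ranpudvanwiguelv/ → rampudvamwiguelv.
Rule 2 (final cluster simplification): /v/ is the second consonant of a word-final cluster /lv/, so it deletes. /rampudvamwiguelv/ → rampudvamwiguel.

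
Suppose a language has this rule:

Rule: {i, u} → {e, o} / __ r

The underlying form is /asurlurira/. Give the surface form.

asorlorera

/u/ is a high vowel immediately before /r/, so it lowers to [o].
/u/ is a high vowel immediately before /r/, so it lowers to [o].
/i/ is a high vowel immediately before /r/, so it lowers to [e].
Surface form: [asorlorera].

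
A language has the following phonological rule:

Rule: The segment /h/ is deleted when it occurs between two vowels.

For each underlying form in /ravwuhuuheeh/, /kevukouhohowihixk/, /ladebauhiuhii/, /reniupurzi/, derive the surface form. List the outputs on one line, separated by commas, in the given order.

/ravwuhuuheeh/: /h/ occurs between vowels /u/ and /u/, so it deletes. /h/ occurs between vowels /u/ and /e/, so it deletes. → [ravwuuueeh].
/kevukouhohowihixk/: /h/ occurs between vowels /u/ and /o/, so it deletes. /h/ occurs between vowels /o/ and /o/, so it deletes. /h/ occurs between vowels /i/ and /i/, so it deletes. → [kevukouoowiixk].
/ladebauhiuhii/: /h/ occurs between vowels /u/ and /i/, so it deletes. /h/ occurs between vowels /u/ and /i/, so it deletes. → [ladebauiuii].
/reniupurzi/: the rule's environment is not met; surfaces unchanged as [reniupurzi].

ravwuuueeh, kevukouoowiixk, ladebauiuii, reniupurzi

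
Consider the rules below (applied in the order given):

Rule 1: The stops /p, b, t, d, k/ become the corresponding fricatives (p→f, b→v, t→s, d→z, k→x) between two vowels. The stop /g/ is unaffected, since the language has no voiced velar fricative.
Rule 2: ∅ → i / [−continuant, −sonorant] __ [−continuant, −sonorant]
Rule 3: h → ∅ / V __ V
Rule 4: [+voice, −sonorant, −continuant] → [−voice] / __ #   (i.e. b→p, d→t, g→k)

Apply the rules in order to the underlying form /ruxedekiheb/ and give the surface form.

Rule 1 (intervocalic spirantization): /d/ is a stop between vowels /e/ and /e/, so it spirantizes to the fricative [z]. /k/ is a stop between vowels /e/ and /i/, so it spirantizes to the fricative [x]. /ruxedekiheb/ → ruxezexiheb.
Rule 2 (stop-cluster i-epenthesis): no segment meets the environment; /ruxezexiheb/ is unchanged.
Rule 3 (intervocalic h-deletion): /h/ occurs between vowels /i/ and /e/, so it deletes. /ruxezexiheb/ → ruxezexieb.
Rule 4 (final devoicing): /b/ is a voiced stop in word-final position, so it devoices to [p]. /ruxezexieb/ → ruxezexiep.

ruxezexiep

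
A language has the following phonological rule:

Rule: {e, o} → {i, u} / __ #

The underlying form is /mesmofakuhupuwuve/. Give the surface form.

mesmofakuhupuwuvi

/e/ is a mid vowel in word-final position, so it raises to [i].
Surface form: [mesmofakuhupuwuvi].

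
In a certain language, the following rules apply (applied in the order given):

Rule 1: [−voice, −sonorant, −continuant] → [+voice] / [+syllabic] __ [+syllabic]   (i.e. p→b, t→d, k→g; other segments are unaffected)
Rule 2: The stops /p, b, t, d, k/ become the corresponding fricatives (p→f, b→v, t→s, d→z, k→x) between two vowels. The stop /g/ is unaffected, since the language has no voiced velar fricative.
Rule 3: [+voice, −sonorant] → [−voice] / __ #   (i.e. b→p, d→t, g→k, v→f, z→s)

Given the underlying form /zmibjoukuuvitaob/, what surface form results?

Rule 1 (intervocalic voicing): /k/ is a voiceless stop between vowels /u/ and /u/, so it voices to [g]. /t/ is a voiceless stop between vowels /i/ and /a/, so it voices to [d]. /zmibjoukuuvitaob/ → zmibjouguuvidaob.
Rule 2 (intervocalic spirantization): /d/ is a stop between vowels /i/ and /a/, so it spirantizes to the fricative [z]. /zmibjouguuvidaob/ → zmibjouguuvizaob.
Rule 3 (final devoicing): /b/ is a voiced obstruent in word-final position, so it devoices to [p]. /zmibjouguuvizaob/ → zmibjouguuvizaop.

zmibjouguuvizaop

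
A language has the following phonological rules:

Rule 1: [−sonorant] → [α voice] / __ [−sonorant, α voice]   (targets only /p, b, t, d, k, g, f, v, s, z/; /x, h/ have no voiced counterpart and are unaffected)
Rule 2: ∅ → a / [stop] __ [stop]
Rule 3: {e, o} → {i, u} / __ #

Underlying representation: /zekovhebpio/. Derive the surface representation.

Rule 1 (regressive voicing assimilation): /v/ precedes the voiceless obstruent /h/, so it devoices to [f] by assimilation. /b/ precedes the voiceless obstruent /p/, so it devoices to [p] by assimilation. /zekovhebpio/ → zekofheppio.
Rule 2 (stop-cluster a-epenthesis): /p/ and /p/ form a stop–stop cluster, so [a] is inserted between them. /zekofheppio/ → zekofhepapio.
Rule 3 (final vowel raising): /o/ is a mid vowel in word-final position, so it raises to [u]. /zekofhepapio/ → zekofhepapiu.

zekofhepapiu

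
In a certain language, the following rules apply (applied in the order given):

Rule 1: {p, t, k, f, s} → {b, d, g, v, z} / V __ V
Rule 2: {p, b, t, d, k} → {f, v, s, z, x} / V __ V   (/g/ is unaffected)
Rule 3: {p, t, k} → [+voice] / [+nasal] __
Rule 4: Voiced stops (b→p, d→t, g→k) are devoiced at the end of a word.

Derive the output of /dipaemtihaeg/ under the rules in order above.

divaemdihaek

Rule 1 (intervocalic voicing): /p/ is a voiceless obstruent between vowels /i/ and /a/, so it voices to [b]. /dipaemtihaeg/ → dibaemtihaeg.
Rule 2 (intervocalic spirantization): /b/ is a stop between vowels /i/ and /a/, so it spirantizes to the fricative [v]. /dibaemtihaeg/ → divaemtihaeg.
Rule 3 (post-nasal voicing): /t/ is a voiceless stop immediately after the nasal /m/, so it voices to [d]. /divaemtihaeg/ → divaemdihaeg.
Rule 4 (final devoicing): /g/ is a voiced stop in word-final position, so it devoices to [k]. /divaemdihaeg/ → divaemdihaek.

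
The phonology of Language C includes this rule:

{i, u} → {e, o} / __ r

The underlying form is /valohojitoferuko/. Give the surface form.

valohojitoferuko

No segment of /valohojitoferuko/ meets the structural description of the rule, so the form surfaces unchanged.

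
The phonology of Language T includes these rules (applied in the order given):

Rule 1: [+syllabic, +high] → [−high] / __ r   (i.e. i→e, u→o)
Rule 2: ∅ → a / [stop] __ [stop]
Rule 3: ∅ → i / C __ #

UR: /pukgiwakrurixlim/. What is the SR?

Rule 1 (pre-rhotic lowering): /u/ is a high vowel immediately before /r/, so it lowers to [o]. /pukgiwakrurixlim/ → pukgiwakrorixlim.
Rule 2 (stop-cluster a-epenthesis): /k/ and /g/ form a stop–stop cluster, so [a] is inserted between them. /pukgiwakrorixlim/ → pukagiwakrorixlim.
Rule 3 (final i-epenthesis): the form ends in the consonant /m/, so [i] is inserted word-finally. /pukagiwakrorixlim/ → pukagiwakrorixlimi.

pukagiwakrorixlimi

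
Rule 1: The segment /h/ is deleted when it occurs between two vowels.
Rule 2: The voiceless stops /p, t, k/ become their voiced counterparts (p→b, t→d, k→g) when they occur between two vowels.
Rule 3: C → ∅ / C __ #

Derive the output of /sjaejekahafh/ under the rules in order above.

sjaejegaaf

Rule 1 (intervocalic h-deletion): /h/ occurs between vowels /a/ and /a/, so it deletes. /sjaejekahafh/ → sjaejekaafh.
Rule 2 (intervocalic voicing): /k/ is a voiceless stop between vowels /e/ and /a/, so it voices to [g]. /sjaejekaafh/ → sjaejegaafh.
Rule 3 (final cluster simplification): /h/ is the second consonant of a word-final cluster /fh/, so it deletes. /sjaejegaafh/ → sjaejegaaf.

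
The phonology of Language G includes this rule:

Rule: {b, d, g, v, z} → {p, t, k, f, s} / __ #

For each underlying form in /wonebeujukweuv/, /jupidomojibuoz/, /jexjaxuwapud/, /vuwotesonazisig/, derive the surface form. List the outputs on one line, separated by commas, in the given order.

/wonebeujukweuv/: /v/ is a voiced obstruent in word-final position, so it devoices to [f]. → [wonebeujukweuf].
/jupidomojibuoz/: /z/ is a voiced obstruent in word-final position, so it devoices to [s]. → [jupidomojibuos].
/jexjaxuwapud/: /d/ is a voiced obstruent in word-final position, so it devoices to [t]. → [jexjaxuwaput].
/vuwotesonazisig/: /g/ is a voiced obstruent in word-final position, so it devoices to [k]. → [vuwotesonazisik].

wonebeujukweuf, jupidomojibuos, jexjaxuwaput, vuwotesonazisik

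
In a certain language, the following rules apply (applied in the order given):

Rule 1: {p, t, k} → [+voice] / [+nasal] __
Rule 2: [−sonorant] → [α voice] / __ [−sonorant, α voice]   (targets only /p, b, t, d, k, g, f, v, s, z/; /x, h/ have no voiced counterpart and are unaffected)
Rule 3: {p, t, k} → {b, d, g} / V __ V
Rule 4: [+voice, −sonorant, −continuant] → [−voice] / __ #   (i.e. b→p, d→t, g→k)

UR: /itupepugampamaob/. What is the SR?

Rule 1 (post-nasal voicing): /p/ is a voiceless stop immediately after the nasal /m/, so it voices to [b]. /itupepugampamaob/ → itupepugambamaob.
Rule 2 (regressive voicing assimilation): no segment meets the environment; /itupepugambamaob/ is unchanged.
Rule 3 (intervocalic voicing): /t/ is a voiceless stop between vowels /i/ and /u/, so it voices to [d]. /p/ is a voiceless stop between vowels /u/ and /e/, so it voices to [b]. /p/ is a voiceless stop between vowels /e/ and /u/, so it voices to [b]. /itupepugambamaob/ → idubebugambamaob.
Rule 4 (final devoicing): /b/ is a voiced stop in word-final position, so it devoices to [p]. /idubebugambamaob/ → idubebugambamaop.

idubebugambamaop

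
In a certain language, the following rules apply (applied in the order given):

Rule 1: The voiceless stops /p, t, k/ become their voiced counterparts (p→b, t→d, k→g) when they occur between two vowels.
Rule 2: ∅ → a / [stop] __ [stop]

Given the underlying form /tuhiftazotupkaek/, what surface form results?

Rule 1 (intervocalic voicing): /t/ is a voiceless stop between vowels /o/ and /u/, so it voices to [d]. /tuhiftazotupkaek/ → tuhiftazodupkaek.
Rule 2 (stop-cluster a-epenthesis): /p/ and /k/ form a stop–stop cluster, so [a] is inserted between them. /tuhiftazodupkaek/ → tuhiftazodupakaek.

tuhiftazodupakaek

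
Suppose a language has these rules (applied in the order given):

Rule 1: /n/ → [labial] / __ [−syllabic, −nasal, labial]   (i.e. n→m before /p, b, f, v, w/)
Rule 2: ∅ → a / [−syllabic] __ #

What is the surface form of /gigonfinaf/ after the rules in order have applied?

gigomfinafa

Rule 1 (nasal place assimilation): /n/ precedes the labial consonant /f/, so it assimilates in place to [m]. /gigonfinaf/ → gigomfinaf.
Rule 2 (final a-epenthesis): the form ends in the consonant /f/, so [a] is inserted word-finally. /gigomfinaf/ → gigomfinafa.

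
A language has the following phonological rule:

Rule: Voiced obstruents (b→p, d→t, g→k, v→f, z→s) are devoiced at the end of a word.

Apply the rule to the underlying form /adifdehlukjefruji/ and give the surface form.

No segment of /adifdehlukjefruji/ meets the structural description of the rule, so the form surfaces unchanged.

adifdehlukjefruji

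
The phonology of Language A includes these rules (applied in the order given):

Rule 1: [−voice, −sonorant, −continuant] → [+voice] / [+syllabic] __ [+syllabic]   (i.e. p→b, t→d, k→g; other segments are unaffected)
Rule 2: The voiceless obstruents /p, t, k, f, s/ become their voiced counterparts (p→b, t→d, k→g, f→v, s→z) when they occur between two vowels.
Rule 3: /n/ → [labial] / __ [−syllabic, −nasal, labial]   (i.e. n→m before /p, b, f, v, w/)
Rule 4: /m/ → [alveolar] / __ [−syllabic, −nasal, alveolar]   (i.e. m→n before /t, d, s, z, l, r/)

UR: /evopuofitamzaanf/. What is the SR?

evobuovidanzaamf

Rule 1 (intervocalic voicing): /p/ is a voiceless stop between vowels /o/ and /u/, so it voices to [b]. /t/ is a voiceless stop between vowels /i/ and /a/, so it voices to [d]. /evopuofitamzaanf/ → evobuofidamzaanf.
Rule 2 (intervocalic voicing): /f/ is a voiceless obstruent between vowels /o/ and /i/, so it voices to [v]. /evobuofidamzaanf/ → evobuovidamzaanf.
Rule 3 (nasal place assimilation): /n/ precedes the labial consonant /f/, so it assimilates in place to [m]. /evobuovidamzaanf/ → evobuovidamzaamf.
Rule 4 (nasal place assimilation): /m/ precedes the alveolar consonant /z/, so it assimilates in place to [n]. /evobuovidamzaamf/ → evobuovidanzaamf.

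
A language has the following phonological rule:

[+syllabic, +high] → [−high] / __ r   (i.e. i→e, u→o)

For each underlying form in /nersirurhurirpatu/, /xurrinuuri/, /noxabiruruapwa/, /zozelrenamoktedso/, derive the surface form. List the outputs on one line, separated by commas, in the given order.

/nersirurhurirpatu/: /i/ is a high vowel immediately before /r/, so it lowers to [e]. /u/ is a high vowel immediately before /r/, so it lowers to [o]. /u/ is a high vowel immediately before /r/, so it lowers to [o]. /i/ is a high vowel immediately before /r/, so it lowers to [e]. → [nerserorhorerpatu].
/xurrinuuri/: /u/ is a high vowel immediately before /r/, so it lowers to [o]. /u/ is a high vowel immediately before /r/, so it lowers to [o]. → [xorrinuori].
/noxabiruruapwa/: /i/ is a high vowel immediately before /r/, so it lowers to [e]. /u/ is a high vowel immediately before /r/, so it lowers to [o]. → [noxaberoruapwa].
/zozelrenamoktedso/: the rule's environment is not met; surfaces unchanged as [zozelrenamoktedso].

nerserorhorerpatu, xorrinuori, noxaberoruapwa, zozelrenamoktedso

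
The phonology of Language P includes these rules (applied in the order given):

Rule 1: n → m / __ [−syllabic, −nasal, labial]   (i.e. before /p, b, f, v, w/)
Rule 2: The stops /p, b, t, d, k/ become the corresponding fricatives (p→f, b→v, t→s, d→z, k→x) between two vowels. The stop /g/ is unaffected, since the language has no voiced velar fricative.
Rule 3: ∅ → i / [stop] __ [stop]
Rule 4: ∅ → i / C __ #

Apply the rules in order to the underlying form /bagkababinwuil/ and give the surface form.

Rule 1 (nasal place assimilation): /n/ precedes the labial consonant /w/, so it assimilates in place to [m]. /bagkababinwuil/ → bagkababimwuil.
Rule 2 (intervocalic spirantization): /b/ is a stop between vowels /a/ and /a/, so it spirantizes to the fricative [v]. /b/ is a stop between vowels /a/ and /i/, so it spirantizes to the fricative [v]. /bagkababimwuil/ → bagkavavimwuil.
Rule 3 (stop-cluster i-epenthesis): /g/ and /k/ form a stop–stop cluster, so [i] is inserted between them. /bagkavavimwuil/ → bagikavavimwuil.
Rule 4 (final i-epenthesis): the form ends in the consonant /l/, so [i] is inserted word-finally. /bagikavavimwuil/ → bagikavavimwuili.

bagikavavimwuili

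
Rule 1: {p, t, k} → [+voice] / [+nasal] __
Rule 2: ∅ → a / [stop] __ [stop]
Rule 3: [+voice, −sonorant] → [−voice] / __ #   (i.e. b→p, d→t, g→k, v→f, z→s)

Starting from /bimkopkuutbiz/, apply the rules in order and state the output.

Rule 1 (post-nasal voicing): /k/ is a voiceless stop immediately after the nasal /m/, so it voices to [g]. /bimkopkuutbiz/ → bimgopkuutbiz.
Rule 2 (stop-cluster a-epenthesis): /p/ and /k/ form a stop–stop cluster, so [a] is inserted between them. /t/ and /b/ form a stop–stop cluster, so [a] is inserted between them. /bimgopkuutbiz/ → bimgopakuutabiz.
Rule 3 (final devoicing): /z/ is a voiced obstruent in word-final position, so it devoices to [s]. /bimgopakuutabiz/ → bimgopakuutabis.

bimgopakuutabis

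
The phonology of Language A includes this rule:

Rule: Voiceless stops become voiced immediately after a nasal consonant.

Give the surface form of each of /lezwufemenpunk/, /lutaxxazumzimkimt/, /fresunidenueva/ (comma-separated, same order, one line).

/lezwufemenpunk/: /p/ is a voiceless stop immediately after the nasal /n/, so it voices to [b]. /k/ is a voiceless stop immediately after the nasal /n/, so it voices to [g]. → [lezwufemenbung].
/lutaxxazumzimkimt/: /k/ is a voiceless stop immediately after the nasal /m/, so it voices to [g]. /t/ is a voiceless stop immediately after the nasal /m/, so it voices to [d]. → [lutaxxazumzimgimd].
/fresunidenueva/: the rule's environment is not met; surfaces unchanged as [fresunidenueva].

lezwufemenbung, lutaxxazumzimgimd, fresunidenueva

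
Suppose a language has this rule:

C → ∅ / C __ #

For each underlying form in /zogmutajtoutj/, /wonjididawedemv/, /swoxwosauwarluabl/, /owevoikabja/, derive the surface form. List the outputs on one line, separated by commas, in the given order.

zogmutajtout, wonjididawedem, swoxwosauwarluab, owevoikabja

/zogmutajtoutj/: /j/ is the second consonant of a word-final cluster /tj/, so it deletes. → [zogmutajtout].
/wonjididawedemv/: /v/ is the second consonant of a word-final cluster /mv/, so it deletes. → [wonjididawedem].
/swoxwosauwarluabl/: /l/ is the second consonant of a word-final cluster /bl/, so it deletes. → [swoxwosauwarluab].
/owevoikabja/: the rule's environment is not met; surfaces unchanged as [owevoikabja].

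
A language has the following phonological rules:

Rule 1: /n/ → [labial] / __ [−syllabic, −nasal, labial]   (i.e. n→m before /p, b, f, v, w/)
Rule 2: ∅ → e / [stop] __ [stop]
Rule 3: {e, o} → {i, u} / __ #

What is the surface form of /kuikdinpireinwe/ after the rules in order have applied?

kuikedimpireimwi

Rule 1 (nasal place assimilation): /n/ precedes the labial consonant /p/, so it assimilates in place to [m]. /n/ precedes the labial consonant /w/, so it assimilates in place to [m]. /kuikdinpireinwe/ → kuikdimpireimwe.
Rule 2 (stop-cluster e-epenthesis): /k/ and /d/ form a stop–stop cluster, so [e] is inserted between them. /kuikdimpireimwe/ → kuikedimpireimwe.
Rule 3 (final vowel raising): /e/ is a mid vowel in word-final position, so it raises to [i]. /kuikedimpireimwe/ → kuikedimpireimwi.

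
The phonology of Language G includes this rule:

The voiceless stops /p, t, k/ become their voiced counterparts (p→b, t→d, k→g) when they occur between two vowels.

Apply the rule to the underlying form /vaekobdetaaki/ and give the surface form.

vaegobdedaagi

/k/ is a voiceless stop between vowels /e/ and /o/, so it voices to [g].
/t/ is a voiceless stop between vowels /e/ and /a/, so it voices to [d].
/k/ is a voiceless stop between vowels /a/ and /i/, so it voices to [g].
Surface form: [vaegobdedaagi].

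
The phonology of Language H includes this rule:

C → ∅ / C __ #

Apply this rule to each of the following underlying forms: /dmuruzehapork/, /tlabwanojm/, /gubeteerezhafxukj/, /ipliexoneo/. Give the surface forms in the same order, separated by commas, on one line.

/dmuruzehapork/: /k/ is the second consonant of a word-final cluster /rk/, so it deletes. → [dmuruzehapor].
/tlabwanojm/: /m/ is the second consonant of a word-final cluster /jm/, so it deletes. → [tlabwanoj].
/gubeteerezhafxukj/: /j/ is the second consonant of a word-final cluster /kj/, so it deletes. → [gubeteerezhafxuk].
/ipliexoneo/: the rule's environment is not met; surfaces unchanged as [ipliexoneo].

dmuruzehapor, tlabwanoj, gubeteerezhafxuk, ipliexoneo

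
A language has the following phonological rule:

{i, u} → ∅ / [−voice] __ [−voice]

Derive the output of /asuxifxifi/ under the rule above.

/u/ is a high vowel flanked by voiceless consonants /s/ and /x/, so it deletes.
/i/ is a high vowel flanked by voiceless consonants /x/ and /f/, so it deletes.
/i/ is a high vowel flanked by voiceless consonants /x/ and /f/, so it deletes.
The other instance of /i/ does not occur in the required environment and remains unchanged.
Surface form: [asxfxfi].

asxfxfi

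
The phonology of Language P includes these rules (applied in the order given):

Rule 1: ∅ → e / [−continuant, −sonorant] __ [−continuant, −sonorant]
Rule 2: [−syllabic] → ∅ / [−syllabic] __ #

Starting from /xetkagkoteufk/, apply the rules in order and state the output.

Rule 1 (stop-cluster e-epenthesis): /t/ and /k/ form a stop–stop cluster, so [e] is inserted between them. /g/ and /k/ form a stop–stop cluster, so [e] is inserted between them. /xetkagkoteufk/ → xetekagekoteufk.
Rule 2 (final cluster simplification): /k/ is the second consonant of a word-final cluster /fk/, so it deletes. /xetekagekoteufk/ → xetekagekoteuf.

xetekagekoteuf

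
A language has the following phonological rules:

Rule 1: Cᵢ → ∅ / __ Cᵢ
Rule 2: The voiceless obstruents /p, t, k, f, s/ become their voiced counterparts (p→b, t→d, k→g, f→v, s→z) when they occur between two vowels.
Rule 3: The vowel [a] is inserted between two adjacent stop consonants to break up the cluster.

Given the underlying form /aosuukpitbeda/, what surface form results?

Rule 1 (degemination): no segment meets the environment; /aosuukpitbeda/ is unchanged.
Rule 2 (intervocalic voicing): /s/ is a voiceless obstruent between vowels /o/ and /u/, so it voices to [z]. /aosuukpitbeda/ → aozuukpitbeda.
Rule 3 (stop-cluster a-epenthesis): /k/ and /p/ form a stop–stop cluster, so [a] is inserted between them. /t/ and /b/ form a stop–stop cluster, so [a] is inserted between them. /aozuukpitbeda/ → aozuukapitabeda.

aozuukapitabeda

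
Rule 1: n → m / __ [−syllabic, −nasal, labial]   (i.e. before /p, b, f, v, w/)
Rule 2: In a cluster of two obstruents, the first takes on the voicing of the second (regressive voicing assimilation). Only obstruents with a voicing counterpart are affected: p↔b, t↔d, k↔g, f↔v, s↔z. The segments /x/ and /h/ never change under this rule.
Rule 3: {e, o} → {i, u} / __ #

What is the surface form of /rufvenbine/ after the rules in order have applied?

Rule 1 (nasal place assimilation): /n/ precedes the labial consonant /b/, so it assimilates in place to [m]. /rufvenbine/ → rufvembine.
Rule 2 (regressive voicing assimilation): /f/ precedes the voiced obstruent /v/, so it voices to [v] by assimilation. /rufvembine/ → ruvvembine.
Rule 3 (final vowel raising): /e/ is a mid vowel in word-final position, so it raises to [i]. /ruvvembine/ → ruvvembini.

ruvvembini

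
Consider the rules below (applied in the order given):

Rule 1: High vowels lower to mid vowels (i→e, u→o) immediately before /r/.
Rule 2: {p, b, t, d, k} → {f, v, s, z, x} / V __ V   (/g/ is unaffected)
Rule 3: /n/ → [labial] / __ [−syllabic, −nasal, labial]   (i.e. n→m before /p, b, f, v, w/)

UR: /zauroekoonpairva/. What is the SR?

Rule 1 (pre-rhotic lowering): /u/ is a high vowel immediately before /r/, so it lowers to [o]. /i/ is a high vowel immediately before /r/, so it lowers to [e]. /zauroekoonpairva/ → zaoroekoonpaerva.
Rule 2 (intervocalic spirantization): /k/ is a stop between vowels /e/ and /o/, so it spirantizes to the fricative [x]. /zaoroekoonpaerva/ → zaoroexoonpaerva.
Rule 3 (nasal place assimilation): /n/ precedes the labial consonant /p/, so it assimilates in place to [m]. /zaoroexoonpaerva/ → zaoroexoompaerva.

zaoroexoompaerva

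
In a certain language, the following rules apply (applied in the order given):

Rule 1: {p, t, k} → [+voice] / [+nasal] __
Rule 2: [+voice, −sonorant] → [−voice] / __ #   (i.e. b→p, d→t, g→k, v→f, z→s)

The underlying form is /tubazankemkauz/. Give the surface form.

Rule 1 (post-nasal voicing): /k/ is a voiceless stop immediately after the nasal /n/, so it voices to [g]. /k/ is a voiceless stop immediately after the nasal /m/, so it voices to [g]. /tubazankemkauz/ → tubazangemgauz.
Rule 2 (final devoicing): /z/ is a voiced obstruent in word-final position, so it devoices to [s]. /tubazangemgauz/ → tubazangemgaus.

tubazangemgaus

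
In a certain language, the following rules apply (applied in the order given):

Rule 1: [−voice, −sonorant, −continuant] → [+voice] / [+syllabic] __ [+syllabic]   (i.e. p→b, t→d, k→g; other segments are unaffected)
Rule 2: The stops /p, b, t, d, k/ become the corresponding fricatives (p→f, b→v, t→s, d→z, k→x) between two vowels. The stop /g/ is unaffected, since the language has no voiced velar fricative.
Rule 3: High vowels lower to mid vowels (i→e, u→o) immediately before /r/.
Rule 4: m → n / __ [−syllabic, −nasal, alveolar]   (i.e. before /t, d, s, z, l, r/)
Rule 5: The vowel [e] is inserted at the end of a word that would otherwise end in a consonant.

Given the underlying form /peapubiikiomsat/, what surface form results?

peavuviigionsate

Rule 1 (intervocalic voicing): /p/ is a voiceless stop between vowels /a/ and /u/, so it voices to [b]. /k/ is a voiceless stop between vowels /i/ and /i/, so it voices to [g]. /peapubiikiomsat/ → peabubiigiomsat.
Rule 2 (intervocalic spirantization): /b/ is a stop between vowels /a/ and /u/, so it spirantizes to the fricative [v]. /b/ is a stop between vowels /u/ and /i/, so it spirantizes to the fricative [v]. /peabubiigiomsat/ → peavuviigiomsat.
Rule 3 (pre-rhotic lowering): no segment meets the environment; /peavuviigiomsat/ is unchanged.
Rule 4 (nasal place assimilation): /m/ precedes the alveolar consonant /s/, so it assimilates in place to [n]. /peavuviigiomsat/ → peavuviigionsat.
Rule 5 (final e-epenthesis): the form ends in the consonant /t/, so [e] is inserted word-finally. /peavuviigionsat/ → peavuviigionsate.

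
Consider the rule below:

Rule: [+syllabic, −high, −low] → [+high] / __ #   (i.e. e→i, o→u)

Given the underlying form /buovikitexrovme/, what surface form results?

/e/ is a mid vowel in word-final position, so it raises to [i].
The other instances of /o/, /e/ do not occur in the required environment and remain unchanged.
Surface form: [buovikitexrovmi].

buovikitexrovmi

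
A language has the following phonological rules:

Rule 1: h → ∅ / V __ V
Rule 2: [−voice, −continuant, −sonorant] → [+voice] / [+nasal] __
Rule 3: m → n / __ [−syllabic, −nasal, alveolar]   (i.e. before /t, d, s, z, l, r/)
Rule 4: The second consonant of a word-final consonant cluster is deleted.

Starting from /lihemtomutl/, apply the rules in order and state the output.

liendomut

Rule 1 (intervocalic h-deletion): /h/ occurs between vowels /i/ and /e/, so it deletes. /lihemtomutl/ → liemtomutl.
Rule 2 (post-nasal voicing): /t/ is a voiceless stop immediately after the nasal /m/, so it voices to [d]. /liemtomutl/ → liemdomutl.
Rule 3 (nasal place assimilation): /m/ precedes the alveolar consonant /d/, so it assimilates in place to [n]. /liemdomutl/ → liendomutl.
Rule 4 (final cluster simplification): /l/ is the second consonant of a word-final cluster /tl/, so it deletes. /liendomutl/ → liendomut.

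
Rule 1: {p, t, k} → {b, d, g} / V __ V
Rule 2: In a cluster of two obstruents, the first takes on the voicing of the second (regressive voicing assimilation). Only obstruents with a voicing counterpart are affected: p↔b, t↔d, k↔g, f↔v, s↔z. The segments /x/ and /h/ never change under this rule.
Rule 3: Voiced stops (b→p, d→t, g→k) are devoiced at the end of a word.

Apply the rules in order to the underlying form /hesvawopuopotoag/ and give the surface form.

Rule 1 (intervocalic voicing): /p/ is a voiceless stop between vowels /o/ and /u/, so it voices to [b]. /p/ is a voiceless stop between vowels /o/ and /o/, so it voices to [b]. /t/ is a voiceless stop between vowels /o/ and /o/, so it voices to [d]. /hesvawopuopotoag/ → hesvawobuobodoag.
Rule 2 (regressive voicing assimilation): /s/ precedes the voiced obstruent /v/, so it voices to [z] by assimilation. /hesvawobuobodoag/ → hezvawobuobodoag.
Rule 3 (final devoicing): /g/ is a voiced stop in word-final position, so it devoices to [k]. /hezvawobuobodoag/ → hezvawobuobodoak.

hezvawobuobodoak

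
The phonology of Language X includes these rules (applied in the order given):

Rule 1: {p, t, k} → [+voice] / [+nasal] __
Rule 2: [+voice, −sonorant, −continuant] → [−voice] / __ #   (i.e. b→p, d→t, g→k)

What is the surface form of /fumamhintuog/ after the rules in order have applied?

fumamhinduok

Rule 1 (post-nasal voicing): /t/ is a voiceless stop immediately after the nasal /n/, so it voices to [d]. /fumamhintuog/ → fumamhinduog.
Rule 2 (final devoicing): /g/ is a voiced stop in word-final position, so it devoices to [k]. /fumamhinduog/ → fumamhinduok.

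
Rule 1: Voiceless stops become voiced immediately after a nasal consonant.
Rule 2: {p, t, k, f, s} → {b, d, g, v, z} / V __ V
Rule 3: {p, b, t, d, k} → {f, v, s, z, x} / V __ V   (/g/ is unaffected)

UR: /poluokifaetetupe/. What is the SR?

poluogivaezezuve

Rule 1 (post-nasal voicing): no segment meets the environment; /poluokifaetetupe/ is unchanged.
Rule 2 (intervocalic voicing): /k/ is a voiceless obstruent between vowels /o/ and /i/, so it voices to [g]. /f/ is a voiceless obstruent between vowels /i/ and /a/, so it voices to [v]. /t/ is a voiceless obstruent between vowels /e/ and /e/, so it voices to [d]. /t/ is a voiceless obstruent between vowels /e/ and /u/, so it voices to [d]. /p/ is a voiceless obstruent between vowels /u/ and /e/, so it voices to [b]. /poluokifaetetupe/ → poluogivaededube.
Rule 3 (intervocalic spirantization): /d/ is a stop between vowels /e/ and /e/, so it spirantizes to the fricative [z]. /d/ is a stop between vowels /e/ and /u/, so it spirantizes to the fricative [z]. /b/ is a stop between vowels /u/ and /e/, so it spirantizes to the fricative [v]. /poluogivaededube/ → poluogivaezezuve.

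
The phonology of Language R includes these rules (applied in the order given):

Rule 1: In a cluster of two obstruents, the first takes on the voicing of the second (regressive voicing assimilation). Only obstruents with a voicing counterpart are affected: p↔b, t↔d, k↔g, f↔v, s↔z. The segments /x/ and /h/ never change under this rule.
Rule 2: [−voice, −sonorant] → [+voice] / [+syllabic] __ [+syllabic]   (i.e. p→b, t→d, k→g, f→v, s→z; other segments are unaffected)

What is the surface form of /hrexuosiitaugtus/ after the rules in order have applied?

hrexuoziidauktus

Rule 1 (regressive voicing assimilation): /g/ precedes the voiceless obstruent /t/, so it devoices to [k] by assimilation. /hrexuosiitaugtus/ → hrexuosiitauktus.
Rule 2 (intervocalic voicing): /s/ is a voiceless obstruent between vowels /o/ and /i/, so it voices to [z]. /t/ is a voiceless obstruent between vowels /i/ and /a/, so it voices to [d]. /hrexuosiitauktus/ → hrexuoziidauktus.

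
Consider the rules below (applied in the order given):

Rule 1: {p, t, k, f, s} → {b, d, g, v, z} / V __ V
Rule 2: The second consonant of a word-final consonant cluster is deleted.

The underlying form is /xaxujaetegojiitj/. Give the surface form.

Rule 1 (intervocalic voicing): /t/ is a voiceless obstruent between vowels /e/ and /e/, so it voices to [d]. /xaxujaetegojiitj/ → xaxujaedegojiitj.
Rule 2 (final cluster simplification): /j/ is the second consonant of a word-final cluster /tj/, so it deletes. /xaxujaedegojiitj/ → xaxujaedegojiit.

xaxujaedegojiit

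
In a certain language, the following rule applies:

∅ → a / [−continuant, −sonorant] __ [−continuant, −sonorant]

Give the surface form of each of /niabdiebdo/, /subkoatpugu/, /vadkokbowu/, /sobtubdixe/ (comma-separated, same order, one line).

/niabdiebdo/: /b/ and /d/ form a stop–stop cluster, so [a] is inserted between them. /b/ and /d/ form a stop–stop cluster, so [a] is inserted between them. → [niabadiebado].
/subkoatpugu/: /b/ and /k/ form a stop–stop cluster, so [a] is inserted between them. /t/ and /p/ form a stop–stop cluster, so [a] is inserted between them. → [subakoatapugu].
/vadkokbowu/: /d/ and /k/ form a stop–stop cluster, so [a] is inserted between them. /k/ and /b/ form a stop–stop cluster, so [a] is inserted between them. → [vadakokabowu].
/sobtubdixe/: /b/ and /t/ form a stop–stop cluster, so [a] is inserted between them. /b/ and /d/ form a stop–stop cluster, so [a] is inserted between them. → [sobatubadixe].

niabadiebado, subakoatapugu, vadakokabowu, sobatubadixe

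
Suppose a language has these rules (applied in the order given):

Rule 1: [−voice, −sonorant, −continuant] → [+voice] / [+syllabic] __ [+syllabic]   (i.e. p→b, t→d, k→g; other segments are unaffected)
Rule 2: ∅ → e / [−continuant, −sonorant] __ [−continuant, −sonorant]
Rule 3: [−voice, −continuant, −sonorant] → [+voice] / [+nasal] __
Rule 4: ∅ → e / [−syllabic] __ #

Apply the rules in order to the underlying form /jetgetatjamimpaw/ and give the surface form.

jetegedatjamimbawe

Rule 1 (intervocalic voicing): /t/ is a voiceless stop between vowels /e/ and /a/, so it voices to [d]. /jetgetatjamimpaw/ → jetgedatjamimpaw.
Rule 2 (stop-cluster e-epenthesis): /t/ and /g/ form a stop–stop cluster, so [e] is inserted between them. /jetgedatjamimpaw/ → jetegedatjamimpaw.
Rule 3 (post-nasal voicing): /p/ is a voiceless stop immediately after the nasal /m/, so it voices to [b]. /jetegedatjamimpaw/ → jetegedatjamimbaw.
Rule 4 (final e-epenthesis): the form ends in the consonant /w/, so [e] is inserted word-finally. /jetegedatjamimbaw/ → jetegedatjamimbawe.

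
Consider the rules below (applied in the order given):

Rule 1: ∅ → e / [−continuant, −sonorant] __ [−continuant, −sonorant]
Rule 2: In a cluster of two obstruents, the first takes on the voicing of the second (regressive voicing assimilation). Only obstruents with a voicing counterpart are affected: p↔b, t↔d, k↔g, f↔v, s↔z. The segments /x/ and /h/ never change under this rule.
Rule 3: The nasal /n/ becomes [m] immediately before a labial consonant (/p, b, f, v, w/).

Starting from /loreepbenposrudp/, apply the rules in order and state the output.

Rule 1 (stop-cluster e-epenthesis): /p/ and /b/ form a stop–stop cluster, so [e] is inserted between them. /d/ and /p/ form a stop–stop cluster, so [e] is inserted between them. /loreepbenposrudp/ → loreepebenposrudep.
Rule 2 (regressive voicing assimilation): no segment meets the environment; /loreepebenposrudep/ is unchanged.
Rule 3 (nasal place assimilation): /n/ precedes the labial consonant /p/, so it assimilates in place to [m]. /loreepebenposrudep/ → loreepebemposrudep.

loreepebemposrudep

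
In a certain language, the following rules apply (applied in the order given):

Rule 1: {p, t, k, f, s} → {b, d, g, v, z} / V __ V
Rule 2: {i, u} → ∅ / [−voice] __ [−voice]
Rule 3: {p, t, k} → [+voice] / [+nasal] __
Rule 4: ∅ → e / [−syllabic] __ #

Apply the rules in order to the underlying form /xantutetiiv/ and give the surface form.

Rule 1 (intervocalic voicing): /t/ is a voiceless obstruent between vowels /u/ and /e/, so it voices to [d]. /t/ is a voiceless obstruent between vowels /e/ and /i/, so it voices to [d]. /xantutetiiv/ → xantudediiv.
Rule 2 (high vowel syncope): no segment meets the environment; /xantudediiv/ is unchanged.
Rule 3 (post-nasal voicing): /t/ is a voiceless stop immediately after the nasal /n/, so it voices to [d]. /xantudediiv/ → xandudediiv.
Rule 4 (final e-epenthesis): the form ends in the consonant /v/, so [e] is inserted word-finally. /xandudediiv/ → xandudediive.

xandudediive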